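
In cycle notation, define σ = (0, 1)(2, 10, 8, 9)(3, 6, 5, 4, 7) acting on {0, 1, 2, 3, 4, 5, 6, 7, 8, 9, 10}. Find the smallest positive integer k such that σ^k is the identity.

20

The cycle type of σ is (5, 4, 2).
The order of σ is the least common multiple of its cycle lengths: lcm(5, 4, 2) = 20.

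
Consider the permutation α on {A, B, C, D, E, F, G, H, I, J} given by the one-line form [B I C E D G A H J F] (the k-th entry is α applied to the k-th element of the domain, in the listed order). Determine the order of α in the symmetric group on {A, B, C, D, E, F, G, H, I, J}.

6

The disjoint-cycle form of α has cycle lengths 6, 2, 1, 1.
The order is lcm(6, 2) = 6.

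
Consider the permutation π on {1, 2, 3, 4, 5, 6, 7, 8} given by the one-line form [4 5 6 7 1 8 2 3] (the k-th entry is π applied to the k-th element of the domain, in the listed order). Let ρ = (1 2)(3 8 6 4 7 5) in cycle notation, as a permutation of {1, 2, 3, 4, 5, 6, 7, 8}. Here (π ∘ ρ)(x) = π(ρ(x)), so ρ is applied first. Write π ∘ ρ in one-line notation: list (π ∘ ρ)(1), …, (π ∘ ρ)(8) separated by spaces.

5 4 3 2 6 7 1 8

For each element, apply ρ then π: 1 → 2 → 5; 2 → 1 → 4; 3 → 8 → 3; 4 → 7 → 2; 5 → 3 → 6; 6 → 4 → 7; 7 → 5 → 1; 8 → 6 → 8.
Collecting the images, π ∘ ρ = [5 4 3 2 6 7 1 8].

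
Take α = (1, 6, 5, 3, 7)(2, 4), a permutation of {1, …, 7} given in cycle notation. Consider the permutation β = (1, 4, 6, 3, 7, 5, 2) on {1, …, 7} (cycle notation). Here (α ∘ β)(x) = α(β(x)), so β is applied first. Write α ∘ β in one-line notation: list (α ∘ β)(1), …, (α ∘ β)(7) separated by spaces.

For each element, apply β then α: 1 → 4 → 2; 2 → 1 → 6; 3 → 7 → 1; 4 → 6 → 5; 5 → 2 → 4; 6 → 3 → 7; 7 → 5 → 3.
Collecting the images, α ∘ β = [2 6 1 5 4 7 3].

2 6 1 5 4 7 3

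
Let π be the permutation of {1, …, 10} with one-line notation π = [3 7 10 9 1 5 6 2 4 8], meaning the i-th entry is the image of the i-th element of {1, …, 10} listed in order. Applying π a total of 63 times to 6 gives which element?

7

Tracing 6 → 5 → … returns to 6 after 8 steps, so 6 lies in an 8-cycle (1 3 10 8 2 7 6 5).
On an 8-cycle, π^8 is the identity, so π^63 = π^7 there (63 ≡ 7 mod 8).
Advancing 7 steps from 6: 6 → 5 → 1 → 3 → 10 → 8 → 2 → 7.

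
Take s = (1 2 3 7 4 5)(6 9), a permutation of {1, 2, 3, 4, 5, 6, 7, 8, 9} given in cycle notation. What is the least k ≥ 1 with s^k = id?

6

The disjoint cycles have lengths 6, 2, 1.
The order of s is the least common multiple of its cycle lengths: lcm(6, 2) = 6.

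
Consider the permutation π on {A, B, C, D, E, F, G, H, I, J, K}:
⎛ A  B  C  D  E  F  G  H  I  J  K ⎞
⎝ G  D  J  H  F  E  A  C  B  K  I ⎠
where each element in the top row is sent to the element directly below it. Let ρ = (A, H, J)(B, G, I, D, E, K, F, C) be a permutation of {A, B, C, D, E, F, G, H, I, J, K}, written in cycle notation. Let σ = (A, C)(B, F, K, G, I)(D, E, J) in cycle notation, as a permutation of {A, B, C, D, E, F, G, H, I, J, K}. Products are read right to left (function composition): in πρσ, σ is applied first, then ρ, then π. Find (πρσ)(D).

Chase D: σ(D) = E; ρ(E) = K; π(K) = I. Hence (πρσ)(D) = I.

I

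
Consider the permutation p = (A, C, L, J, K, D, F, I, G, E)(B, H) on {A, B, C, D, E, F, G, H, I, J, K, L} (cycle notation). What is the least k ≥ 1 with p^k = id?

10

The disjoint cycles have lengths 10, 2.
The order is lcm(10, 2) = 10.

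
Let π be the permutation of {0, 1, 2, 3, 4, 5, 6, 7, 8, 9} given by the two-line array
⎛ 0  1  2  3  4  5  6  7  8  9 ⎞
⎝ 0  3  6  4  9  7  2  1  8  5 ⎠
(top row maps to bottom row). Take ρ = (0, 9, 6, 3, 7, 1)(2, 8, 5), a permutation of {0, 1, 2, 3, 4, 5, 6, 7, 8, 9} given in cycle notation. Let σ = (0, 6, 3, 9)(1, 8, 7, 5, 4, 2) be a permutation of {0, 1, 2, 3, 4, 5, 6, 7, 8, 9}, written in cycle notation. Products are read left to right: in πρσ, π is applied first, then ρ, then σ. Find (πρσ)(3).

2

Chase 3: π(3) = 4; ρ(4) = 4; σ(4) = 2. Hence (πρσ)(3) = 2.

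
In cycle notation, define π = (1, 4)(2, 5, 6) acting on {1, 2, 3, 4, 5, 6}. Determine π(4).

1

Within (1, 4), 4 ↦ 1.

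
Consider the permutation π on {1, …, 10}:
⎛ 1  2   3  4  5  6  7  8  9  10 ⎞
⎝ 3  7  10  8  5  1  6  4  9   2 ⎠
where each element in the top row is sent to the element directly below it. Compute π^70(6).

2

Tracing 6 → 1 → … returns to 6 after 6 steps, so 6 lies in a 6-cycle (1, 3, 10, 2, 7, 6).
On a 6-cycle, π^6 is the identity, so π^70 = π^4 there (70 ≡ 4 mod 6).
Advancing 4 steps from 6: 6 → 1 → 3 → 10 → 2.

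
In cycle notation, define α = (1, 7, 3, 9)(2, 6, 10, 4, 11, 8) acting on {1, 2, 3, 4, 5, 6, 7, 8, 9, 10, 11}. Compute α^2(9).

7

9 lies in the 4-cycle (1, 7, 3, 9).
Stepping 2 places around the cycle: 9 → 1 → 7.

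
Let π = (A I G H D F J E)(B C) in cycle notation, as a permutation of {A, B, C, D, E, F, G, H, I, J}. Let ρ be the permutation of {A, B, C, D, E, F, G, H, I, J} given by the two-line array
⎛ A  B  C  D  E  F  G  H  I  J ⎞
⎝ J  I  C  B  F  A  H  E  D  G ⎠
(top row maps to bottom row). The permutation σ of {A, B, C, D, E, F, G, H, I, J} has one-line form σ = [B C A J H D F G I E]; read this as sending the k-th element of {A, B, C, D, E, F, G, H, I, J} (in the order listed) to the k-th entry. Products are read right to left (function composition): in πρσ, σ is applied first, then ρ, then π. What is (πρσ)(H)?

D

(πρσ)(H) = π(ρ(σ(H))). σ(H) = G, then ρ(G) = H, then π(H) = D, so the result is D.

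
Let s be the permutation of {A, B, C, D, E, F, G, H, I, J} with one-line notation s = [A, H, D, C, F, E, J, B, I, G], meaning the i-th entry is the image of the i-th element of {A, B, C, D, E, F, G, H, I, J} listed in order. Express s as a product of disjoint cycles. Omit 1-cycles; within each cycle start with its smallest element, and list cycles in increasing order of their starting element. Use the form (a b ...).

(B H)(C D)(E F)(G J)

Start at B and follow images: B → H → B, giving the cycle (B H).
Repeating from the next unused element and collecting all non-trivial cycles gives (B H)(C D)(E F)(G J).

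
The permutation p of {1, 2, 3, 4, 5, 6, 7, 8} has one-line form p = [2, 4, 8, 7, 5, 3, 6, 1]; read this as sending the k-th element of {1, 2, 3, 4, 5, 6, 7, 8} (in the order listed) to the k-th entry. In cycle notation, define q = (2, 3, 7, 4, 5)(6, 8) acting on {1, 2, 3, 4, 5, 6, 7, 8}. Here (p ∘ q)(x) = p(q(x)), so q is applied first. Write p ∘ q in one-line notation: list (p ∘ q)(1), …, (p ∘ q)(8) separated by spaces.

(p ∘ q)(x) = p(q(x)). Computing each image: p(q(1)) = p(1) = 2, p(q(2)) = p(3) = 8, p(q(3)) = p(7) = 6, p(q(4)) = p(5) = 5, p(q(5)) = p(2) = 4, p(q(6)) = p(8) = 1, p(q(7)) = p(4) = 7, p(q(8)) = p(6) = 3.
Hence p ∘ q = [2 8 6 5 4 1 7 3].

2 8 6 5 4 1 7 3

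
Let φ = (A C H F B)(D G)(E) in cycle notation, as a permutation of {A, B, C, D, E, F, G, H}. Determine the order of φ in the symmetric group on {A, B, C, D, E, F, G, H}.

10

The disjoint cycles have lengths 5, 2, 1.
The order is lcm(5, 2) = 10.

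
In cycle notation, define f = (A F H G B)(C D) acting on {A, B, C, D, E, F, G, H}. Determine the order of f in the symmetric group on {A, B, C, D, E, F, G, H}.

The disjoint cycles have lengths 5, 2, 1.
Since disjoint cycles commute, ord(f) = lcm(5, 2) = 10.

10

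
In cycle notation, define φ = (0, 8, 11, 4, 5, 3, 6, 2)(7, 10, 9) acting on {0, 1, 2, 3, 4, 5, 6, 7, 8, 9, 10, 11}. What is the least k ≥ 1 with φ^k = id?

24

The cycle type of φ is (8, 3, 1).
The order is lcm(8, 3) = 24.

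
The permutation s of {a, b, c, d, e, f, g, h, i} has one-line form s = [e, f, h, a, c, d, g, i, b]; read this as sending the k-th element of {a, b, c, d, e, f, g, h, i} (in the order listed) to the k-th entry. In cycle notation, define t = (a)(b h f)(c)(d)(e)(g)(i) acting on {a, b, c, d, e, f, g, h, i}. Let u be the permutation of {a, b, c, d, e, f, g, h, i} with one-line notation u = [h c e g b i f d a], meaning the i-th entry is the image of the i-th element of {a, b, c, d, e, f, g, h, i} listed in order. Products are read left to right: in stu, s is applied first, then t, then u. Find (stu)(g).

Chase g: s(g) = g; t(g) = g; u(g) = f. Hence (stu)(g) = f.

f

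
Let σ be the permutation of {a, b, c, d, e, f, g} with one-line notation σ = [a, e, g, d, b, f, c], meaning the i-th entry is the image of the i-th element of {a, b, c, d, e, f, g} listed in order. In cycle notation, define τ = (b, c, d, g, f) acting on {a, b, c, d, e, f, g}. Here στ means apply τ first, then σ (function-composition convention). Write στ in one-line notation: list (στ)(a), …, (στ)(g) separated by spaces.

For each element, apply τ then σ: a → a → a; b → c → g; c → d → d; d → g → c; e → e → b; f → b → e; g → f → f.
Collecting the images, στ = [a g d c b e f].

a g d c b e f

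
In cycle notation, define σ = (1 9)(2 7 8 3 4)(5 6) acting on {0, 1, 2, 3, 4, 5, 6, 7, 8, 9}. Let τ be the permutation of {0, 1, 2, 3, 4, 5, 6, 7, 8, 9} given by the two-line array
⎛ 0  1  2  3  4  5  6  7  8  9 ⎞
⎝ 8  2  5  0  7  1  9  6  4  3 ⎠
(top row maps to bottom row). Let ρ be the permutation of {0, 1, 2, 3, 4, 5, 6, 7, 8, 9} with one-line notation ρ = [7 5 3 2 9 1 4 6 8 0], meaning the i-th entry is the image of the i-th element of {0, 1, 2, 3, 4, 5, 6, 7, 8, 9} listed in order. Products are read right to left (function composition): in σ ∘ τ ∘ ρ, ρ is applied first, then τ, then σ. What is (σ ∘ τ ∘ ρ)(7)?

1

Apply the permutations in order: ρ(7) = 6, then τ(6) = 9, then σ(9) = 1. So (σ ∘ τ ∘ ρ)(7) = 1.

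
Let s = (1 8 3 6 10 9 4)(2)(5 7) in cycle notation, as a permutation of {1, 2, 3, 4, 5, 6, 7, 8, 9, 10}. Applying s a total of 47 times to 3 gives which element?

3 lies in the 7-cycle (1 8 3 6 10 9 4).
Powers repeat with period 7 on this cycle, and 47 mod 7 = 5, so s^47(3) = s^5(3).
Advancing 5 steps from 3: 3 → 6 → 10 → 9 → 4 → 1.

1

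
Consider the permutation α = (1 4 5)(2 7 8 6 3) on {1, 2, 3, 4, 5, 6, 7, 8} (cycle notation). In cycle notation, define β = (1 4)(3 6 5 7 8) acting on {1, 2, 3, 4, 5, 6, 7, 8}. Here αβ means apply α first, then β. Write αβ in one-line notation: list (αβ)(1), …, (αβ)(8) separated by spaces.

Chase each element through α then β: 1 → 4 → 1; 2 → 7 → 8; 3 → 2 → 2; 4 → 5 → 7; 5 → 1 → 4; 6 → 3 → 6; 7 → 8 → 3; 8 → 6 → 5.
So αβ in one-line form is 1 8 2 7 4 6 3 5.

1 8 2 7 4 6 3 5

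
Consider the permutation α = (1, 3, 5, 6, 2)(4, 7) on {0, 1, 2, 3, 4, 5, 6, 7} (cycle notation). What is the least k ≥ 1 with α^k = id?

The cycle type of α is (5, 2, 1).
The order of α is the least common multiple of its cycle lengths: lcm(5, 2) = 10.

10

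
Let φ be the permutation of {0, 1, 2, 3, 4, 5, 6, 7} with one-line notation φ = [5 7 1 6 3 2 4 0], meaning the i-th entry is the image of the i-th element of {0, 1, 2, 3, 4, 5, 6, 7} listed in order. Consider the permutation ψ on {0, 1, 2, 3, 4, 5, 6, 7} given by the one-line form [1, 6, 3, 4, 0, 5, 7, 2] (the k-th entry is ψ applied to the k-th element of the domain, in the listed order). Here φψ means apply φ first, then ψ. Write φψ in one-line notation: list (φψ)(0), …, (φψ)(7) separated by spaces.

For each element, apply φ then ψ: 0 → 5 → 5; 1 → 7 → 2; 2 → 1 → 6; 3 → 6 → 7; 4 → 3 → 4; 5 → 2 → 3; 6 → 4 → 0; 7 → 0 → 1.
Collecting the images, φψ = [5 2 6 7 4 3 0 1].

5 2 6 7 4 3 0 1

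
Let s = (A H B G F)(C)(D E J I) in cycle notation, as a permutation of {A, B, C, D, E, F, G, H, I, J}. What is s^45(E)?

J

E lies in the 4-cycle (D E J I).
Powers repeat with period 4 on this cycle, and 45 mod 4 = 1, so s^45(E) = s^1(E).
Advancing 1 step from E: E → J.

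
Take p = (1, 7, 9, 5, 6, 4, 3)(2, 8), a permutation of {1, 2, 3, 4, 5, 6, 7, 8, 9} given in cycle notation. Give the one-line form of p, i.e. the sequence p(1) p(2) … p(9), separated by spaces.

7 8 1 3 6 4 9 2 5

Each element maps to the next entry in its cycle (wrapping to the front): 1↦7, 2↦8, 3↦1, 4↦3, 5↦6, 6↦4, 7↦9, 8↦2, 9↦5.
So the one-line form is 7 8 1 3 6 4 9 2 5.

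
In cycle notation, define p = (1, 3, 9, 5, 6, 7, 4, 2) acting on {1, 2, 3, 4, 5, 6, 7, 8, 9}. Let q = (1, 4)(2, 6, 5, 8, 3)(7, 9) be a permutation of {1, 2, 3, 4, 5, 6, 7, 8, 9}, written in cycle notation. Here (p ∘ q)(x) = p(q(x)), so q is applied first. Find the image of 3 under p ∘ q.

1

(p ∘ q)(3) = p(q(3)). q(3) = 2, then p(2) = 1. So (p ∘ q)(3) = 1.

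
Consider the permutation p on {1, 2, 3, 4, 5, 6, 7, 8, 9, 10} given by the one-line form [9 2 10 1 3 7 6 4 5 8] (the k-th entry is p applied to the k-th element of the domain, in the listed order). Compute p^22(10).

Tracing 10 → 8 → … returns to 10 after 7 steps, so 10 lies in a 7-cycle (1 9 5 3 10 8 4).
Since the cycle has length 7, p^22 acts on it the same as p^1 (22 mod 7 = 1).
Stepping 1 place around the cycle: 10 → 8.

8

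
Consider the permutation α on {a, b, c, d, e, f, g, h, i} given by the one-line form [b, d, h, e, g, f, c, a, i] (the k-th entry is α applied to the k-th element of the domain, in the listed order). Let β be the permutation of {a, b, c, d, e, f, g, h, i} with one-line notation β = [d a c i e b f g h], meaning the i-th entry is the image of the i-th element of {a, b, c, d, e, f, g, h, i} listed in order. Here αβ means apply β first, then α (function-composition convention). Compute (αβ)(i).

a

(αβ)(i) = α(β(i)). β(i) = h, then α(h) = a. So (αβ)(i) = a.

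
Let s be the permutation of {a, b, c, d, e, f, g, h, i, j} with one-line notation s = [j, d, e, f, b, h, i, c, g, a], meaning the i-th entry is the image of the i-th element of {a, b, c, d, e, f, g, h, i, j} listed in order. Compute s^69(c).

Tracing c → e → … returns to c after 6 steps, so c lies in a 6-cycle (b, d, f, h, c, e).
Since the cycle has length 6, s^69 acts on it the same as s^3 (69 mod 6 = 3).
Stepping 3 places around the cycle: c → e → b → d.

d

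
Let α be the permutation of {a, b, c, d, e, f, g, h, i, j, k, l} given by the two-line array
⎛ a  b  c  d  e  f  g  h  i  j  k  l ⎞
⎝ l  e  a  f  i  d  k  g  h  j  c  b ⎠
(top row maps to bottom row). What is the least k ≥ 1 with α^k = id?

The disjoint-cycle form of α has cycle lengths 9, 2, 1.
The order of α is the least common multiple of its cycle lengths: lcm(9, 2) = 18.

18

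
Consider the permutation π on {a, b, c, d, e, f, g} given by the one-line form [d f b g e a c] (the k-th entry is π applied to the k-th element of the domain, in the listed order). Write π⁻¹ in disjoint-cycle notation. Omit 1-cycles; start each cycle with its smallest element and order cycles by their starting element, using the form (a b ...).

The cycle decomposition of π is (a d g c b f).
The inverse reverses every cycle; in canonical form, π⁻¹ = (a f b c g d).

(a f b c g d)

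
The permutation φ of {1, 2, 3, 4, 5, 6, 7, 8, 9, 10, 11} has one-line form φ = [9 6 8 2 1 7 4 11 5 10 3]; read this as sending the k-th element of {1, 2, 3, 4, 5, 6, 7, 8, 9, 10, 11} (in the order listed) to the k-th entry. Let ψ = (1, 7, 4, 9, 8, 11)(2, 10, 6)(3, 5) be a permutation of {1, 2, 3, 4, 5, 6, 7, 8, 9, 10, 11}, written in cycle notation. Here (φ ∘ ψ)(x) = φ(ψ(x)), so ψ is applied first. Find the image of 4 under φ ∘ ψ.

5

(φ ∘ ψ)(4) = φ(ψ(4)). ψ(4) = 9, then φ(9) = 5. So (φ ∘ ψ)(4) = 5.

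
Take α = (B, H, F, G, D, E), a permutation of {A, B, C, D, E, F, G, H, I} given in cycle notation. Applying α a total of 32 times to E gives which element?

E lies in the 6-cycle (B, H, F, G, D, E).
Powers repeat with period 6 on this cycle, and 32 mod 6 = 2, so α^32(E) = α^2(E).
Advancing 2 steps from E: E → B → H.

H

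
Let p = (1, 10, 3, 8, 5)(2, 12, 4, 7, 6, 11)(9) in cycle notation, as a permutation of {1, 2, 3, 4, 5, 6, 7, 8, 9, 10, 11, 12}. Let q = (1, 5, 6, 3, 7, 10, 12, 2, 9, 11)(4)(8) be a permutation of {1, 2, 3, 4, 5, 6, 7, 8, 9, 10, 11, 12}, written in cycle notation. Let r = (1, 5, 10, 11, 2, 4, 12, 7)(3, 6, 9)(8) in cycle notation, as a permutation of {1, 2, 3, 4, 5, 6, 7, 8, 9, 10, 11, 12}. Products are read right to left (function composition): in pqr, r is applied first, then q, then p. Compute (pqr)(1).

Chase 1: r(1) = 5; q(5) = 6; p(6) = 11. Hence (pqr)(1) = 11.

11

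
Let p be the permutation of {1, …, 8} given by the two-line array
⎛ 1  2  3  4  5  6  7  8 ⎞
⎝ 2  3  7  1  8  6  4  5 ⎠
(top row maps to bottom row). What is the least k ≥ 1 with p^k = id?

10

Writing p as disjoint cycles, the cycle lengths are 5, 2, 1.
The order is lcm(5, 2) = 10.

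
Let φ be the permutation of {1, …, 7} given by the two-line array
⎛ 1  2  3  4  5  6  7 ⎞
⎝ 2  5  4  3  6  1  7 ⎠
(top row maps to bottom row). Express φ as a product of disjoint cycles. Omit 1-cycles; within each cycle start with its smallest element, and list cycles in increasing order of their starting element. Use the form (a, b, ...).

(1, 2, 5, 6)(3, 4)

From 1: 1 → 2 → 5 → 6 → 1, closing the cycle (1, 2, 5, 6).
Continuing from each remaining unvisited element yields (1, 2, 5, 6)(3, 4).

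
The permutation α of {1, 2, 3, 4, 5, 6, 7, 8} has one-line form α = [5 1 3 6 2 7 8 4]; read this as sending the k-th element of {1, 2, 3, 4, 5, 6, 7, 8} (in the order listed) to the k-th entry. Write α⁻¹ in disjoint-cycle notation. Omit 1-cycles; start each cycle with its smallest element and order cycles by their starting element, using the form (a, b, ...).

(1, 2, 5)(4, 8, 7, 6)

The cycle decomposition of α is (1, 5, 2)(4, 6, 7, 8).
The inverse reverses every cycle; in canonical form, α⁻¹ = (1, 2, 5)(4, 8, 7, 6).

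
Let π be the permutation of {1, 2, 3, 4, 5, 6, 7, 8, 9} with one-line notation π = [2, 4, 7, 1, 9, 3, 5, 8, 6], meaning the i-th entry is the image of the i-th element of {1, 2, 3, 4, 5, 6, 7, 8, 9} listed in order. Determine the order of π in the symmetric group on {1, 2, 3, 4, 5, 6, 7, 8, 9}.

15

The disjoint-cycle form of π has cycle lengths 5, 3, 1.
The order of π is the least common multiple of its cycle lengths: lcm(5, 3) = 15.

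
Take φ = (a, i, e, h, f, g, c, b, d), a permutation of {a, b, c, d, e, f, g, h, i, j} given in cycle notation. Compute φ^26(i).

a

i lies in the 9-cycle (a, i, e, h, f, g, c, b, d).
Powers repeat with period 9 on this cycle, and 26 mod 9 = 8, so φ^26(i) = φ^8(i).
Stepping 8 places around the cycle: i → e → h → f → g → c → b → d → a.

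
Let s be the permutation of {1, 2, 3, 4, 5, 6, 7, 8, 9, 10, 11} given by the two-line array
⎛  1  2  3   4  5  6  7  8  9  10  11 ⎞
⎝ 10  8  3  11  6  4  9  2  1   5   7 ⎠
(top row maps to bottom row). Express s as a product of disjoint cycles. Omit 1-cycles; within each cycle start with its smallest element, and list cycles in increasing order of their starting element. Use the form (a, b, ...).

(1, 10, 5, 6, 4, 11, 7, 9)(2, 8)

From 1: 1 → 10 → 5 → 6 → 4 → 11 → 7 → 9 → 1, closing the cycle (1, 10, 5, 6, 4, 11, 7, 9).
Continuing from each remaining unvisited element yields (1, 10, 5, 6, 4, 11, 7, 9)(2, 8).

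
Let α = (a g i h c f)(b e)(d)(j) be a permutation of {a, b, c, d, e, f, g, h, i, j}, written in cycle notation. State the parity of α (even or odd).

The cycle lengths are 6, 2, 1, 1.
A cycle is odd iff its length is even; α has 2 even-length cycles, so sgn(α) = (−1)^2 and α is even.

even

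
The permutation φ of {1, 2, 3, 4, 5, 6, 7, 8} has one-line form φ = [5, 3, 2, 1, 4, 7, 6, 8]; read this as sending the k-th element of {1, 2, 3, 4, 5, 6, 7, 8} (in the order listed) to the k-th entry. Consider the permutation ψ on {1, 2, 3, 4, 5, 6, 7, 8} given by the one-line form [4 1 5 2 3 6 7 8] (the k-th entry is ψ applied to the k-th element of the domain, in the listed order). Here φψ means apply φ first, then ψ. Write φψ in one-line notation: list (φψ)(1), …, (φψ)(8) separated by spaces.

For each element, apply φ then ψ: 1 → 5 → 3; 2 → 3 → 5; 3 → 2 → 1; 4 → 1 → 4; 5 → 4 → 2; 6 → 7 → 7; 7 → 6 → 6; 8 → 8 → 8.
So φψ in one-line form is 3 5 1 4 2 7 6 8.

3 5 1 4 2 7 6 8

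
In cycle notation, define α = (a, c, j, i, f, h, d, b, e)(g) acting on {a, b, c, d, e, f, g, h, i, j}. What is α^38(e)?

e lies in the 9-cycle (a, c, j, i, f, h, d, b, e).
Powers repeat with period 9 on this cycle, and 38 mod 9 = 2, so α^38(e) = α^2(e).
Stepping 2 places around the cycle: e → a → c.

c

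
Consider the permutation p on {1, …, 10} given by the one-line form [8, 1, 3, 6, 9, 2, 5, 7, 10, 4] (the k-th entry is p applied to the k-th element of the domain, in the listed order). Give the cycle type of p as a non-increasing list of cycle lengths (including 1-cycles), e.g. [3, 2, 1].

[9, 1]

The disjoint cycles are (1 8 7 5 9 10 4 6 2)(3), with lengths 9, 1 in non-increasing order.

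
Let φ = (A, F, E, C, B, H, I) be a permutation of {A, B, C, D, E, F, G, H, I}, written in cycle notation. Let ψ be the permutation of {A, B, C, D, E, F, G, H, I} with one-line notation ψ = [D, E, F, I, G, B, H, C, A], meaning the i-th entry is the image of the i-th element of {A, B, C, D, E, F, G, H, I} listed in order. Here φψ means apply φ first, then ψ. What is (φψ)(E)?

φ(E) = C, then ψ(C) = F; composing gives (φψ)(E) = F.

F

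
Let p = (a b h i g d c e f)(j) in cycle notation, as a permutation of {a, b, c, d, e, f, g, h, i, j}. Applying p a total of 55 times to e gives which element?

f

e lies in the 9-cycle (a b h i g d c e f).
On a 9-cycle, p^9 is the identity, so p^55 = p^1 there (55 ≡ 1 mod 9).
Stepping 1 place around the cycle: e → f.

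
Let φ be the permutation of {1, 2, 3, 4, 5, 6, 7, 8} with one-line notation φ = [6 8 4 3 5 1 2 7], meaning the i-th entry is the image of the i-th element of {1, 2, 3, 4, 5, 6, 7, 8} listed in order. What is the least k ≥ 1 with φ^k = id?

6

Decomposing into disjoint cycles gives cycle lengths 3, 2, 2, 1.
The order is lcm(3, 2, 2) = 6.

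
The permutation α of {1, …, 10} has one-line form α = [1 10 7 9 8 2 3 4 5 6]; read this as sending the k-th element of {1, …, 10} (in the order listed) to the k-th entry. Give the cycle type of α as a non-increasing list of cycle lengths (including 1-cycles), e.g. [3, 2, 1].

The disjoint cycles are (1)(2 10 6)(3 7)(4 9 5 8), with lengths 4, 3, 2, 1 in non-increasing order.

[4, 3, 2, 1]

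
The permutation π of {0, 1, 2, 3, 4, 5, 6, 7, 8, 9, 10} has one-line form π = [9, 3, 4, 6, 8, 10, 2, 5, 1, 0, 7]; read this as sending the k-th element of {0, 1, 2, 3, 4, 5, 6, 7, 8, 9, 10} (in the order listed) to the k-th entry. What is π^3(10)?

10

Tracing 10 → 7 → … returns to 10 after 3 steps, so 10 lies in a 3-cycle (5, 10, 7).
Powers repeat with period 3 on this cycle, and 3 mod 3 = 0, so π^3(10) = π^0(10).
So π^3(10) = 10.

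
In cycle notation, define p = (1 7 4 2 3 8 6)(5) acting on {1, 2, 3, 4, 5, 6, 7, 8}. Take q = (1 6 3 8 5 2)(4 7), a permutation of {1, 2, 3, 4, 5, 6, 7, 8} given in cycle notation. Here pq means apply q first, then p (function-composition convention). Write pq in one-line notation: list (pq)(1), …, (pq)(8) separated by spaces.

1 7 6 4 3 8 2 5

For each element, apply q then p: 1 → 6 → 1; 2 → 1 → 7; 3 → 8 → 6; 4 → 7 → 4; 5 → 2 → 3; 6 → 3 → 8; 7 → 4 → 2; 8 → 5 → 5.
Collecting the images, pq = [1 7 6 4 3 8 2 5].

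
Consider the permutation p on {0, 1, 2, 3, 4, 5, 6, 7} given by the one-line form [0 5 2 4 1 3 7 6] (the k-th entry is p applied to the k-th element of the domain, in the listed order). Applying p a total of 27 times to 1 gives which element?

Tracing 1 → 5 → … returns to 1 after 4 steps, so 1 lies in a 4-cycle (1, 5, 3, 4).
On a 4-cycle, p^4 is the identity, so p^27 = p^3 there (27 ≡ 3 mod 4).
Advancing 3 steps from 1: 1 → 5 → 3 → 4.

4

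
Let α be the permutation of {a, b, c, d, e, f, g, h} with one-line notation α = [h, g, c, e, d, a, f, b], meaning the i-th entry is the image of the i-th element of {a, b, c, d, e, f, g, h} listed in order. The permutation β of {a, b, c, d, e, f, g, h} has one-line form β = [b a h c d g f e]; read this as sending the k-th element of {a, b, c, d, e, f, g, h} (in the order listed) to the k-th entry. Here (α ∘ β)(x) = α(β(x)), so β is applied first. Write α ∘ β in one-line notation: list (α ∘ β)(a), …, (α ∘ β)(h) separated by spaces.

(α ∘ β)(x) = α(β(x)). Computing each image: α(β(a)) = α(b) = g, α(β(b)) = α(a) = h, α(β(c)) = α(h) = b, α(β(d)) = α(c) = c, α(β(e)) = α(d) = e, α(β(f)) = α(g) = f, α(β(g)) = α(f) = a, α(β(h)) = α(e) = d.
Hence α ∘ β = [g h b c e f a d].

g h b c e f a d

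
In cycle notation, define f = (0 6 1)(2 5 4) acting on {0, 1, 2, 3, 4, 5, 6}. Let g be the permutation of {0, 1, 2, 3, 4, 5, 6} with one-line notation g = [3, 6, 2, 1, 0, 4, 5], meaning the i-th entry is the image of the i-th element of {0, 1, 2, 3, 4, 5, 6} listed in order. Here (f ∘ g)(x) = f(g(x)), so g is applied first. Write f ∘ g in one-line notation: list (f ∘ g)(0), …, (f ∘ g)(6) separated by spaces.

Chase each element through g then f: 0 → 3 → 3; 1 → 6 → 1; 2 → 2 → 5; 3 → 1 → 0; 4 → 0 → 6; 5 → 4 → 2; 6 → 5 → 4.
Collecting the images, f ∘ g = [3 1 5 0 6 2 4].

3 1 5 0 6 2 4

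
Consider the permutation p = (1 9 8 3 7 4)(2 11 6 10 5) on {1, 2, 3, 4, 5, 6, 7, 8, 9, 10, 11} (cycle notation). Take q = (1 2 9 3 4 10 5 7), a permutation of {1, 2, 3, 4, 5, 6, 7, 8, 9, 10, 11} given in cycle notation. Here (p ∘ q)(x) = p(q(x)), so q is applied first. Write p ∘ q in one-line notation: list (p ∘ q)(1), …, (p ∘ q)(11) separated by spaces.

For each element, apply q then p: 1 → 2 → 11; 2 → 9 → 8; 3 → 4 → 1; 4 → 10 → 5; 5 → 7 → 4; 6 → 6 → 10; 7 → 1 → 9; 8 → 8 → 3; 9 → 3 → 7; 10 → 5 → 2; 11 → 11 → 6.
Collecting the images, p ∘ q = [11 8 1 5 4 10 9 3 7 2 6].

11 8 1 5 4 10 9 3 7 2 6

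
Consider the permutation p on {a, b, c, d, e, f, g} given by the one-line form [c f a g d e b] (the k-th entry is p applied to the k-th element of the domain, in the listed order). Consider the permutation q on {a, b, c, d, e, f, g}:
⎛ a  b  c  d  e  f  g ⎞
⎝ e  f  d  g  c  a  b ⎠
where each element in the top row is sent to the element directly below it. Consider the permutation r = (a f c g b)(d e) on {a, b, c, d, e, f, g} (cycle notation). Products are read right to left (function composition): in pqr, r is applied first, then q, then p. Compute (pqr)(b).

d

Apply the permutations in order: r(b) = a, then q(a) = e, then p(e) = d. So (pqr)(b) = d.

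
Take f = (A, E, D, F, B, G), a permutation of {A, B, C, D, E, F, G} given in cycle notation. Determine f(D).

F

Within (A, E, D, F, B, G), D ↦ F.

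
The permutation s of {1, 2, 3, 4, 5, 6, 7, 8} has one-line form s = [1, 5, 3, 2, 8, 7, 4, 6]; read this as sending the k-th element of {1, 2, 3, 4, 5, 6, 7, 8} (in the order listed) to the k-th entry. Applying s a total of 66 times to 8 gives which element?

Tracing 8 → 6 → … returns to 8 after 6 steps, so 8 lies in a 6-cycle (2, 5, 8, 6, 7, 4).
On a 6-cycle, s^6 is the identity, so s^66 = s^0 there (66 ≡ 0 mod 6).
So s^66(8) = 8.

8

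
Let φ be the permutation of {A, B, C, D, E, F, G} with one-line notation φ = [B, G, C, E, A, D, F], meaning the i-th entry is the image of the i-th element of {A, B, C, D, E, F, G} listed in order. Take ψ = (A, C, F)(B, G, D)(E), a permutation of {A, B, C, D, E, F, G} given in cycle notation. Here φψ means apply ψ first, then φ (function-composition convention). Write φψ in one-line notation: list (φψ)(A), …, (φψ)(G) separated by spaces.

C F D G A B E

Chase each element through ψ then φ: A → C → C; B → G → F; C → F → D; D → B → G; E → E → A; F → A → B; G → D → E.
So φψ in one-line form is C F D G A B E.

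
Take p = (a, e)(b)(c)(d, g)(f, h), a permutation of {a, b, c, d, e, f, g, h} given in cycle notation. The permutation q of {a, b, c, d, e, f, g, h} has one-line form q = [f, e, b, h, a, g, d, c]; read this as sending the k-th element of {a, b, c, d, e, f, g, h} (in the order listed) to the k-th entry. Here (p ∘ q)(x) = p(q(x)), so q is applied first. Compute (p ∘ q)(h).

(p ∘ q)(h) = p(q(h)). q(h) = c, then p(c) = c. So (p ∘ q)(h) = c.

c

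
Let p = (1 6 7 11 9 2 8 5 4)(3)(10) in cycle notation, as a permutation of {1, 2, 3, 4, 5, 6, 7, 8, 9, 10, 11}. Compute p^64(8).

8 lies in the 9-cycle (1 6 7 11 9 2 8 5 4).
Powers repeat with period 9 on this cycle, and 64 mod 9 = 1, so p^64(8) = p^1(8).
Stepping 1 place around the cycle: 8 → 5.

5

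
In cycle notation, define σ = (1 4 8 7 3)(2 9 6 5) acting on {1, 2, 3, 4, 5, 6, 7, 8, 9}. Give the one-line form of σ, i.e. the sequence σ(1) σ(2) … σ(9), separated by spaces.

4 9 1 8 2 5 3 7 6

Image by image: 1↦4, 2↦9, 3↦1, 4↦8, 5↦2, 6↦5, 7↦3, 8↦7, 9↦6.
Listing these in domain order gives 4 9 1 8 2 5 3 7 6.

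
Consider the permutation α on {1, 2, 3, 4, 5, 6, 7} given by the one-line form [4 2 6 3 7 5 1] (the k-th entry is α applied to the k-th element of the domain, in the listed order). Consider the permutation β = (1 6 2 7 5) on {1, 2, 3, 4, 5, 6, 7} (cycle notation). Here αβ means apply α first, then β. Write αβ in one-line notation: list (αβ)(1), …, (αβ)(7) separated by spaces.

4 7 2 3 5 1 6

For each element, apply α then β: 1 → 4 → 4; 2 → 2 → 7; 3 → 6 → 2; 4 → 3 → 3; 5 → 7 → 5; 6 → 5 → 1; 7 → 1 → 6.
So αβ in one-line form is 4 7 2 3 5 1 6.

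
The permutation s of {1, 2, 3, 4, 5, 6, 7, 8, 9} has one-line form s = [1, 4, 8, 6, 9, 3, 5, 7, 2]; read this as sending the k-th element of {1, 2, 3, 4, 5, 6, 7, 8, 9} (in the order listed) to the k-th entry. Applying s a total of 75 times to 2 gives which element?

3

Tracing 2 → 4 → … returns to 2 after 8 steps, so 2 lies in an 8-cycle (2, 4, 6, 3, 8, 7, 5, 9).
On an 8-cycle, s^8 is the identity, so s^75 = s^3 there (75 ≡ 3 mod 8).
Stepping 3 places around the cycle: 2 → 4 → 6 → 3.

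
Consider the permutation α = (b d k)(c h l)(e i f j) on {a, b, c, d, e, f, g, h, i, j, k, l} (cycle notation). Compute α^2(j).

i

j lies in the 4-cycle (e i f j).
Advancing 2 steps from j: j → e → i.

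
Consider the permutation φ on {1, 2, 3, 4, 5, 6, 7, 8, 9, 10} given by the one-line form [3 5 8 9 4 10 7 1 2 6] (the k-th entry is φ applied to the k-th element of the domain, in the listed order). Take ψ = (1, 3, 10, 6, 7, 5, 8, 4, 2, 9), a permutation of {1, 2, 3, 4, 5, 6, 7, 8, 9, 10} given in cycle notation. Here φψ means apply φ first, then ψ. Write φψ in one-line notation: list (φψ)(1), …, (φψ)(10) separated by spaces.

10 8 4 1 2 6 5 3 9 7

For each element, apply φ then ψ: 1 → 3 → 10; 2 → 5 → 8; 3 → 8 → 4; 4 → 9 → 1; 5 → 4 → 2; 6 → 10 → 6; 7 → 7 → 5; 8 → 1 → 3; 9 → 2 → 9; 10 → 6 → 7.
Collecting the images, φψ = [10 8 4 1 2 6 5 3 9 7].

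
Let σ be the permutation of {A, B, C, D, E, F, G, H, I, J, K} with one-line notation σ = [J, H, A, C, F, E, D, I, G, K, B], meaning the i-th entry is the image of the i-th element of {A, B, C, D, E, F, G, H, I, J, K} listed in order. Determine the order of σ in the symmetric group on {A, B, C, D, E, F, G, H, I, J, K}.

Writing σ as disjoint cycles, the cycle lengths are 9, 2.
The order of σ is the least common multiple of its cycle lengths: lcm(9, 2) = 18.

18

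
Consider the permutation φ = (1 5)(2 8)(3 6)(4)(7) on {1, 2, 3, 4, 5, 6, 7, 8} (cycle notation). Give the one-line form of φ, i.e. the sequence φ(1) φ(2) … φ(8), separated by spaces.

Each element maps to the next entry in its cycle (wrapping to the front): 1↦5, 2↦8, 3↦6, 4↦4, 5↦1, 6↦3, 7↦7, 8↦2.
Listing these in domain order gives 5 8 6 4 1 3 7 2.

5 8 6 4 1 3 7 2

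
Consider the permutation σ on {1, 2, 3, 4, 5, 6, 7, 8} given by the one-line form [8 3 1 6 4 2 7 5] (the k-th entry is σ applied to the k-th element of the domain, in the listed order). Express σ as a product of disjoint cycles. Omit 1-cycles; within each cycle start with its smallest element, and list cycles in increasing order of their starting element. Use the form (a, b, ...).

(1, 8, 5, 4, 6, 2, 3)

Iterating σ from 1 gives 1 → 8 → 5 → 4 → 6 → 2 → 3 → 1; that is the 7-cycle (1, 8, 5, 4, 6, 2, 3).
Repeating from the next unused element and collecting all non-trivial cycles gives (1, 8, 5, 4, 6, 2, 3).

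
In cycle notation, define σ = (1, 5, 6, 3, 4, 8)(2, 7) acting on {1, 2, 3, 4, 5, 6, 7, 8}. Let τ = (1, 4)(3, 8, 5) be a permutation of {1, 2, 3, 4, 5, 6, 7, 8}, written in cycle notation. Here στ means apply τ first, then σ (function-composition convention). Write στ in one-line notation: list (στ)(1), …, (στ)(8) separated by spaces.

(στ)(x) = σ(τ(x)). Computing each image: σ(τ(1)) = σ(4) = 8, σ(τ(2)) = σ(2) = 7, σ(τ(3)) = σ(8) = 1, σ(τ(4)) = σ(1) = 5, σ(τ(5)) = σ(3) = 4, σ(τ(6)) = σ(6) = 3, σ(τ(7)) = σ(7) = 2, σ(τ(8)) = σ(5) = 6.
Hence στ = [8 7 1 5 4 3 2 6].

8 7 1 5 4 3 2 6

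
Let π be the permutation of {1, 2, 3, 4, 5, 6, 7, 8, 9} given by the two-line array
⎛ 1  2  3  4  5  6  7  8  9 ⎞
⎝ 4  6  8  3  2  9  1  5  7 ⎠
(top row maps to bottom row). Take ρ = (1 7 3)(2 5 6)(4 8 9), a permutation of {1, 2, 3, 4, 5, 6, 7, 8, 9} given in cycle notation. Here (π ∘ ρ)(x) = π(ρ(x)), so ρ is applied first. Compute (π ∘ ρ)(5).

First apply ρ: ρ(5) = 6, then π(6) = 9. Thus (π ∘ ρ)(5) = 9.

9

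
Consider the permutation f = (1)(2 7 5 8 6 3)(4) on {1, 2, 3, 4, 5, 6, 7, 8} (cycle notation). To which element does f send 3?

2

In the cycle (2 7 5 8 6 3), 3 is followed by 2, so f(3) = 2.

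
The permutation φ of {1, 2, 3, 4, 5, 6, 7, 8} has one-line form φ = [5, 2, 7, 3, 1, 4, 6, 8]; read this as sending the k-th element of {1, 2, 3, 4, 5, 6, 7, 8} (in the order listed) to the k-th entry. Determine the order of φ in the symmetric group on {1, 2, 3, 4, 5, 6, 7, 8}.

4

The disjoint-cycle form of φ has cycle lengths 4, 2, 1, 1.
The order of φ is the least common multiple of its cycle lengths: lcm(4, 2) = 4.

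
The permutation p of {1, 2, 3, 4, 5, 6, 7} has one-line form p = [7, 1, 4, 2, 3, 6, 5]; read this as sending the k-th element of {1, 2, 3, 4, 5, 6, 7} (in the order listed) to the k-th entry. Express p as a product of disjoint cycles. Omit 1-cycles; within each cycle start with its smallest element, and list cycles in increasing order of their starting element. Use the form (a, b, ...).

(1, 7, 5, 3, 4, 2)

Iterating p from 1 gives 1 → 7 → 5 → 3 → 4 → 2 → 1; that is the 6-cycle (1, 7, 5, 3, 4, 2).
Continuing from each remaining unvisited element yields (1, 7, 5, 3, 4, 2).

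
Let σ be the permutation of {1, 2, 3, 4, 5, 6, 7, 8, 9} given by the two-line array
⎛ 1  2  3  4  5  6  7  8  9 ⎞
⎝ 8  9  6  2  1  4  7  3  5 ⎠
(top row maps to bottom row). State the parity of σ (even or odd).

odd

In disjoint-cycle form the cycle lengths are 8, 1.
A cycle is odd iff its length is even; σ has 1 even-length cycle, so sgn(σ) = (−1)^1 and σ is odd.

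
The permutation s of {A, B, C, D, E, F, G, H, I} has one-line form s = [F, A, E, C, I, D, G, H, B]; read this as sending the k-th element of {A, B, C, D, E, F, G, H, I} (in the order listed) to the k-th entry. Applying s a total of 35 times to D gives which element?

D

Tracing D → C → … returns to D after 7 steps, so D lies in a 7-cycle (A, F, D, C, E, I, B).
On a 7-cycle, s^7 is the identity, so s^35 = s^0 there (35 ≡ 0 mod 7).
So s^35(D) = D.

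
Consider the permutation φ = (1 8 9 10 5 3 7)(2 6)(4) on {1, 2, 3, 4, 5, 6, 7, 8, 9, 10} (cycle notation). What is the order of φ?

The cycle type of φ is (7, 2, 1).
The order is lcm(7, 2) = 14.

14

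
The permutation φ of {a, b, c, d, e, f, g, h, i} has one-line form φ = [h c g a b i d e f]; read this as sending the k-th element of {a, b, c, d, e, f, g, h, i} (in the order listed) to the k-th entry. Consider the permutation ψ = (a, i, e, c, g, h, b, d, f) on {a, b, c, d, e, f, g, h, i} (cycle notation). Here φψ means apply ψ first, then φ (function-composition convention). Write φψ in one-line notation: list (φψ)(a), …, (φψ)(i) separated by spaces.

Chase each element through ψ then φ: a → i → f; b → d → a; c → g → d; d → f → i; e → c → g; f → a → h; g → h → e; h → b → c; i → e → b.
So φψ in one-line form is f a d i g h e c b.

f a d i g h e c b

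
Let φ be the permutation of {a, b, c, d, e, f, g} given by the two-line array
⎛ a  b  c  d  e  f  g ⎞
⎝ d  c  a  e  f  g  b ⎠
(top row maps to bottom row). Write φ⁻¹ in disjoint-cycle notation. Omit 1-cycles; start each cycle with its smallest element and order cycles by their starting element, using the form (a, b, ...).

(a, c, b, g, f, e, d)

First write φ in disjoint cycles: (a, d, e, f, g, b, c).
The inverse reverses every cycle; in canonical form, φ⁻¹ = (a, c, b, g, f, e, d).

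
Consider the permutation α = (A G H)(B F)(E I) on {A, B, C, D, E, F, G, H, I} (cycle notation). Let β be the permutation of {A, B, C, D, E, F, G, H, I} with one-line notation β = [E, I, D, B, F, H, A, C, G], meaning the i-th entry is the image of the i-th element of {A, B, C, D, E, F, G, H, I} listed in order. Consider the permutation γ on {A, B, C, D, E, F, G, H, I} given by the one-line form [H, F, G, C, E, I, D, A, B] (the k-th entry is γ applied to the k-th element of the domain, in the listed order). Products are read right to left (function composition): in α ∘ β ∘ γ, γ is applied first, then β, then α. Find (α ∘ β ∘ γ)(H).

Chase H: γ(H) = A; β(A) = E; α(E) = I. Hence (α ∘ β ∘ γ)(H) = I.

I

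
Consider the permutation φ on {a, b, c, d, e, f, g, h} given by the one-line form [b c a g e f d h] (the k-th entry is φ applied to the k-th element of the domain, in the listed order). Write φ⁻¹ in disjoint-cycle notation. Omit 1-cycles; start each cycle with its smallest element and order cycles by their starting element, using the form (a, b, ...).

(a, c, b)(d, g)

The cycle decomposition of φ is (a, b, c)(d, g).
Reversing each cycle (and rotating so the smallest element leads) gives φ⁻¹ = (a, c, b)(d, g).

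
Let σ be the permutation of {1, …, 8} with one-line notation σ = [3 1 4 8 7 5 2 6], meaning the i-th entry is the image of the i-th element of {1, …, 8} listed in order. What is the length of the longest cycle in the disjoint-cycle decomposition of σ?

8

Decomposing into disjoint cycles gives (1, 3, 4, 8, 6, 5, 7, 2); the longest has length 8.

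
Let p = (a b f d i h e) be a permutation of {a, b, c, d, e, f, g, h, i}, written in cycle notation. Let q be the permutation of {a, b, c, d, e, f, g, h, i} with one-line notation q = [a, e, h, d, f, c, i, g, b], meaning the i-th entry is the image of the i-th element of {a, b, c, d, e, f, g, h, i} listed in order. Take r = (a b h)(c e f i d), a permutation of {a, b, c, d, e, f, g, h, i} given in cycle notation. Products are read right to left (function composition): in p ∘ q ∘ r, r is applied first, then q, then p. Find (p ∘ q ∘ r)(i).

Chase i: r(i) = d; q(d) = d; p(d) = i. Hence (p ∘ q ∘ r)(i) = i.

i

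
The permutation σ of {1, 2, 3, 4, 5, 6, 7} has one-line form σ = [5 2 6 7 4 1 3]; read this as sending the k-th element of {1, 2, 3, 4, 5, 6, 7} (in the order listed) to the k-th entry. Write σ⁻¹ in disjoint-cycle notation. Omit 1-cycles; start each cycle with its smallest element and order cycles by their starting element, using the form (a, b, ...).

(1, 6, 3, 7, 4, 5)

First write σ in disjoint cycles: (1, 5, 4, 7, 3, 6).
Reversing each cycle (and rotating so the smallest element leads) gives σ⁻¹ = (1, 6, 3, 7, 4, 5).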